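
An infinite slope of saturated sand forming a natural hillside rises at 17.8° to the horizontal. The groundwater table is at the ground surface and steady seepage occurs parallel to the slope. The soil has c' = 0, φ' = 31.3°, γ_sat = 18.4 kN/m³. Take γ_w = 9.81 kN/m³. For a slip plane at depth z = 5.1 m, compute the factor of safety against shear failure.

FS = 0.88

With seepage parallel to the slope and the water table at the surface, the effective normal stress on the slip plane uses the buoyant unit weight γ' = γ_sat − γ_w while the driving shear stress uses γ_sat:
FS = [c' + γ' z cos²β tanφ'] / [γ_sat z sinβ cosβ]
(For c' = 0 this reduces to FS = (γ'/γ_sat)·tanφ'/tanβ.)
γ' = 18.4 − 9.81 = 8.59 kN/m³
Numerator = 0.0 + 8.59·5.1·cos²17.8°·tan31.3° = 0.0 + 8.59·5.1·0.9066·0.6080 = 24.147 kPa
Denominator = 18.4·5.1·sin17.8°·cos17.8° = 18.4·5.1·0.3057·0.9521 = 27.313 kPa
FS = 24.147 / 27.313 = 0.884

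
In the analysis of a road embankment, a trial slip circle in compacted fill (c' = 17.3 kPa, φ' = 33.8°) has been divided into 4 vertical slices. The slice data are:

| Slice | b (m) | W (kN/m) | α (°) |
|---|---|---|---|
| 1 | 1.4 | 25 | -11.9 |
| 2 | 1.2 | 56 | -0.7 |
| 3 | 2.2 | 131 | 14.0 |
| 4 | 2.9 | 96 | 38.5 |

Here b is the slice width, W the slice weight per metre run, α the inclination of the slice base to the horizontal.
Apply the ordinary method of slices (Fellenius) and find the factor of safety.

Ordinary method of slices: FS = Σ[c'·Δl_i + (W_i cosα_i)·tanφ'] / Σ W_i sinα_i, with Δl_i = b_i / cosα_i.
Slice 1: Δl = 1.4/cos(-11.9°) = 1.431 m; N'_1 = 25·cos(-11.9°) = 24.5; c'Δl = 24.75; W sinα = -5.2
Slice 2: Δl = 1.2/cos(-0.7°) = 1.200 m; N'_2 = 56·cos(-0.7°) = 56.0; c'Δl = 20.76; W sinα = -0.7
Slice 3: Δl = 2.2/cos14.0° = 2.267 m; N'_3 = 131·cos14.0° = 127.1; c'Δl = 39.23; W sinα = 31.7
Slice 4: Δl = 2.9/cos38.5° = 3.706 m; N'_4 = 96·cos38.5° = 75.1; c'Δl = 64.11; W sinα = 59.8
Σc'Δl = 148.8 kN/m; ΣN' = 282.7 kN/m; ΣW sinα = 85.6 kN/m
Resisting = 148.8 + 282.7·tan33.8° = 148.8 + 189.2 = 338.1 kN/m
FS = 338.1 / 85.6 = 3.949

FS = 3.95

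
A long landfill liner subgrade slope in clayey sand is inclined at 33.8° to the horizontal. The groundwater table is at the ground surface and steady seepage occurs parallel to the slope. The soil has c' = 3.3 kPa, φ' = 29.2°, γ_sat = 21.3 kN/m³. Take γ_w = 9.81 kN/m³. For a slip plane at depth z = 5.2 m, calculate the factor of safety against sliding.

With seepage parallel to the slope and the water table at the surface, the effective normal stress on the slip plane uses the buoyant unit weight γ' = γ_sat − γ_w while the driving shear stress uses γ_sat:
FS = [c' + γ' z cos²β tanφ'] / [γ_sat z sinβ cosβ]
γ' = 21.3 − 9.81 = 11.49 kN/m³
Numerator = 3.3 + 11.49·5.2·cos²33.8°·tan29.2° = 3.3 + 11.49·5.2·0.6905·0.5589 = 26.358 kPa
Denominator = 21.3·5.2·sin33.8°·cos33.8° = 21.3·5.2·0.5563·0.8310 = 51.201 kPa
FS = 26.358 / 51.201 = 0.515

FS = 0.51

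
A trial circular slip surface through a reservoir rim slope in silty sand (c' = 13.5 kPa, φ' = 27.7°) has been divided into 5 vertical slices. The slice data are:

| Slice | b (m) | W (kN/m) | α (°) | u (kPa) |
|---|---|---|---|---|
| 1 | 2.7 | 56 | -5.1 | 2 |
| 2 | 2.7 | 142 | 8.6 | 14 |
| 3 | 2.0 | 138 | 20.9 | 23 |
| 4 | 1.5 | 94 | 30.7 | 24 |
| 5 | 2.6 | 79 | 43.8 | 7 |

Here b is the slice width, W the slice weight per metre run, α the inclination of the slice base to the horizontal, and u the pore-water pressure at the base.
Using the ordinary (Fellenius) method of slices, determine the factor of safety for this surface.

Ordinary method of slices: FS = Σ[c'·Δl_i + (W_i cosα_i − u_i·Δl_i)·tanφ'] / Σ W_i sinα_i, with Δl_i = b_i / cosα_i.
Slice 1: Δl = 2.7/cos(-5.1°) = 2.711 m; N'_1 = 56·cos(-5.1°) − 2·2.711 = 50.4; c'Δl = 36.59; W sinα = -5.0
Slice 2: Δl = 2.7/cos8.6° = 2.731 m; N'_2 = 142·cos8.6° − 14·2.731 = 102.2; c'Δl = 36.86; W sinα = 21.2
Slice 3: Δl = 2.0/cos20.9° = 2.141 m; N'_3 = 138·cos20.9° − 23·2.141 = 79.7; c'Δl = 28.90; W sinα = 49.2
Slice 4: Δl = 1.5/cos30.7° = 1.744 m; N'_4 = 94·cos30.7° − 24·1.744 = 39.0; c'Δl = 23.55; W sinα = 48.0
Slice 5: Δl = 2.6/cos43.8° = 3.602 m; N'_5 = 79·cos43.8° − 7·3.602 = 31.8; c'Δl = 48.63; W sinα = 54.7
Σc'Δl = 174.5 kN/m; ΣN' = 303.0 kN/m; ΣW sinα = 168.2 kN/m
Resisting = 174.5 + 303.0·tan27.7° = 174.5 + 159.1 = 333.6 kN/m
FS = 333.6 / 168.2 = 1.984

FS = 1.98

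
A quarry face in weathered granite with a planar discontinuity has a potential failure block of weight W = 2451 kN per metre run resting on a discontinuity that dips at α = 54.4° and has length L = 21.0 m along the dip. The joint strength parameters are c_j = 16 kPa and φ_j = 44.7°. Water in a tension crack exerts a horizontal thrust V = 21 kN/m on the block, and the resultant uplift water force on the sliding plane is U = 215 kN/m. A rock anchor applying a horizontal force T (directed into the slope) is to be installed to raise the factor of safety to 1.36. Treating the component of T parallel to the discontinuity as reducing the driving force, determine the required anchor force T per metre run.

T = 757 kN/m

Resolving forces along and normal to the sliding plane, with the horizontal anchor force T adding T·sinα to the effective normal force and T·cosα acting up the plane against the driving force:
FS = [c_jL + (W cosα − U − V sinα + T sinα) tanφ_j] / [W sinα + V cosα − T cosα]
Without the anchor: N' = 1194.7 kN/m, driving T_d = 2005.1 kN/m, resisting R = 16·21.0 + 1194.7·tan44.7° = 1518.3 kN/m, FS = 0.76.
Setting FS = 1.36 and solving for T:
1.36·(2005.1 − T cos54.4°) = 1518.3 + T sin54.4°·tan44.7°
T·(sin54.4°·tan44.7° + 1.36·cos54.4°) = 1.36·2005.1 − 1518.3
T·(0.8131·0.9896 + 1.36·0.5821) = 2727.0 − 1518.3 = 1208.7
T·1.5963 = 1208.7
T = 757.2 kN/m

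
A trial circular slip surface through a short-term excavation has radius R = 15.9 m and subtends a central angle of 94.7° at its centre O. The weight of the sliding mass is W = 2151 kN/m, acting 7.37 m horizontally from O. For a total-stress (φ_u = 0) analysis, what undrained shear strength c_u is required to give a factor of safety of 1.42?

FS = c_u·L_a·R / (W·d), so c_u = FS·W·d / (L_a·R).
Arc length L_a = R·θ = 15.9·(94.7°·π/180) = 15.9·1.6528 = 26.28 m
c_u = 1.42·2151·7.37 / (26.28·15.9) = 22511.1 / 417.85 = 53.87 kPa

c_u = 53.9 kPa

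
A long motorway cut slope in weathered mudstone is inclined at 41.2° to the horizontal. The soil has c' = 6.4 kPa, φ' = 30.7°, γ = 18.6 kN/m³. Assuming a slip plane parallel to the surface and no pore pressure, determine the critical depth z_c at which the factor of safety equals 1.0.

z_c = 2.16 m

Setting FS = 1.00 in FS = [c' + γz cos²β tanφ'] / [γz sinβ cosβ] and solving for z:
z = c' / [γ cosβ (FS·sinβ − cosβ·tanφ')]
  = 6.4 / [18.6·cos41.2°·(1.00·sin41.2° − cos41.2°·tan30.7°)]
  = 6.4 / [18.6·0.7524·(1.00·0.6587 − 0.7524·0.5938)]
  = 6.4 / 2.9661 = 2.158 m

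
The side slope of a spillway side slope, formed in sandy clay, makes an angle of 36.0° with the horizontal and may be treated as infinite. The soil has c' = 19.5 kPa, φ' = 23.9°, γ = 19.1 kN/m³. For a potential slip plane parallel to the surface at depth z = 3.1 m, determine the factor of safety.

FS = 1.30

For an infinite slope with a slip plane parallel to the surface (no pore pressure): FS = [c' + γz cos²β tanφ'] / [γz sinβ cosβ].
γz = 19.1·3.1 = 59.21 kN/m²
Numerator = 19.5 + 59.21·cos²36.0°·tan23.9° = 19.5 + 59.21·0.6545·0.4431 = 36.673 kPa
Denominator = 59.21·sin36.0°·cos36.0° = 59.21·0.5878·0.8090 = 28.156 kPa
FS = 36.673 / 28.156 = 1.302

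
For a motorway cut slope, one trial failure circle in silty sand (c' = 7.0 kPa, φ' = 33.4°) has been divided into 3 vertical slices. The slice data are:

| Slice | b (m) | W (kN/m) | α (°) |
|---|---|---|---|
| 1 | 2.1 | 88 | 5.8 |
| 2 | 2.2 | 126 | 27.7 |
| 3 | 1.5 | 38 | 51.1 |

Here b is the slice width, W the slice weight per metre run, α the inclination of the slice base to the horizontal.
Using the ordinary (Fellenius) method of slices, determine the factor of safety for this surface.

FS = 2.02

Ordinary method of slices: FS = Σ[c'·Δl_i + (W_i cosα_i)·tanφ'] / Σ W_i sinα_i, with Δl_i = b_i / cosα_i.
Slice 1: Δl = 2.1/cos5.8° = 2.111 m; N'_1 = 88·cos5.8° = 87.5; c'Δl = 14.78; W sinα = 8.9
Slice 2: Δl = 2.2/cos27.7° = 2.485 m; N'_2 = 126·cos27.7° = 111.6; c'Δl = 17.39; W sinα = 58.6
Slice 3: Δl = 1.5/cos51.1° = 2.389 m; N'_3 = 38·cos51.1° = 23.9; c'Δl = 16.72; W sinα = 29.6
Σc'Δl = 48.9 kN/m; ΣN' = 223.0 kN/m; ΣW sinα = 97.0 kN/m
Resisting = 48.9 + 223.0·tan33.4° = 48.9 + 147.0 = 195.9 kN/m
FS = 195.9 / 97.0 = 2.019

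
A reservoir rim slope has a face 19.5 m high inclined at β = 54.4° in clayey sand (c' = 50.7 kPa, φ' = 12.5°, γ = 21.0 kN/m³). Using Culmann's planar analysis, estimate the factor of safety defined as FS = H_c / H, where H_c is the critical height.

FS = 1.54

H_c = (4c'/γ) · sinβ cosφ' / [1 − cos(β − φ')]
    = (4·50.7/21.0) · sin54.4°·cos12.5° / [1 − cos41.9°]
    = 9.657 · 0.7938 / 0.2557 = 29.98 m
FS = H_c / H = 29.98 / 19.5 = 1.538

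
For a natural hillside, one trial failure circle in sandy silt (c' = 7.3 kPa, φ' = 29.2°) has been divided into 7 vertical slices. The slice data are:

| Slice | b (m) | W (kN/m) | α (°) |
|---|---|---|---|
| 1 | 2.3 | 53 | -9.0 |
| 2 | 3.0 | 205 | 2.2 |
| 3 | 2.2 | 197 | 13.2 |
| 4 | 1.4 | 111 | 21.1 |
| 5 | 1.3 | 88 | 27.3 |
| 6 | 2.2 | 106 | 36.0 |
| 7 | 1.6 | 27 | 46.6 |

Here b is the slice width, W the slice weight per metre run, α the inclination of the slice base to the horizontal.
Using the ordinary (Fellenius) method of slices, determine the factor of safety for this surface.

Ordinary method of slices: FS = Σ[c'·Δl_i + (W_i cosα_i)·tanφ'] / Σ W_i sinα_i, with Δl_i = b_i / cosα_i.
Slice 1: Δl = 2.3/cos(-9.0°) = 2.329 m; N'_1 = 53·cos(-9.0°) = 52.3; c'Δl = 17.00; W sinα = -8.3
Slice 2: Δl = 3.0/cos2.2° = 3.002 m; N'_2 = 205·cos2.2° = 204.8; c'Δl = 21.92; W sinα = 7.9
Slice 3: Δl = 2.2/cos13.2° = 2.260 m; N'_3 = 197·cos13.2° = 191.8; c'Δl = 16.50; W sinα = 45.0
Slice 4: Δl = 1.4/cos21.1° = 1.501 m; N'_4 = 111·cos21.1° = 103.6; c'Δl = 10.95; W sinα = 40.0
Slice 5: Δl = 1.3/cos27.3° = 1.463 m; N'_5 = 88·cos27.3° = 78.2; c'Δl = 10.68; W sinα = 40.4
Slice 6: Δl = 2.2/cos36.0° = 2.719 m; N'_6 = 106·cos36.0° = 85.8; c'Δl = 19.85; W sinα = 62.3
Slice 7: Δl = 1.6/cos46.6° = 2.329 m; N'_7 = 27·cos46.6° = 18.6; c'Δl = 17.00; W sinα = 19.6
Σc'Δl = 113.9 kN/m; ΣN' = 735.1 kN/m; ΣW sinα = 206.8 kN/m
Resisting = 113.9 + 735.1·tan29.2° = 113.9 + 410.8 = 524.7 kN/m
FS = 524.7 / 206.8 = 2.537

FS = 2.54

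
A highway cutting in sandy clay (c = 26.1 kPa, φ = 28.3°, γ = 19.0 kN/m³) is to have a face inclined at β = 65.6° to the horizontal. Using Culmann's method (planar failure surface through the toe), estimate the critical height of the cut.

Culmann's analysis gives the critical failure plane at α_cr = (β + φ)/2 = (65.6 + 28.3)/2 = 46.9°, and the critical height
H_c = (4c/γ) · sinβ cosφ / [1 − cos(β − φ)]
    = (4·26.1/19.0) · sin65.6°·cos28.3° / [1 − cos(37.3°)]
    = 5.495 · 0.9107·0.8805 / [1 − 0.7955]
    = 5.495 · 0.8018 / 0.2045
    = 21.54 m

H_c = 21.54 m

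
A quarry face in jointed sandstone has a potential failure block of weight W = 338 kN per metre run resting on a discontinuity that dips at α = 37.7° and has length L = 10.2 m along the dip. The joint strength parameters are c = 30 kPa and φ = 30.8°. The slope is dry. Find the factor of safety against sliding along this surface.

Resolving the block weight along and normal to the plane and applying the Mohr–Coulomb strength on the joint:
N' = W cosα = 338·cos37.7° = 267.4 kN/m
Driving force T = W sinα = 338·sin37.7° = 206.7 kN/m
Resisting force R = c·L + N'·tanφ = 30·10.2 + 267.4·tan30.8° = 306.0 + 159.4 = 465.4 kN/m
FS = R / T = 465.4 / 206.7 = 2.252

FS = 2.25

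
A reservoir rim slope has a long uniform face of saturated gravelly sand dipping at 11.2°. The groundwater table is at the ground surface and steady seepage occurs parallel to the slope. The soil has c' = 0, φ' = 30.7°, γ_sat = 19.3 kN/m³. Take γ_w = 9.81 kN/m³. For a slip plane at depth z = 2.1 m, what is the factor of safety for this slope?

FS = 1.47

With seepage parallel to the slope and the water table at the surface, the effective normal stress on the slip plane uses the buoyant unit weight γ' = γ_sat − γ_w while the driving shear stress uses γ_sat:
FS = [c' + γ' z cos²β tanφ'] / [γ_sat z sinβ cosβ]
(For c' = 0 this reduces to FS = (γ'/γ_sat)·tanφ'/tanβ.)
γ' = 19.3 − 9.81 = 9.49 kN/m³
Numerator = 0.0 + 9.49·2.1·cos²11.2°·tan30.7° = 0.0 + 9.49·2.1·0.9623·0.5938 = 11.387 kPa
Denominator = 19.3·2.1·sin11.2°·cos11.2° = 19.3·2.1·0.1942·0.9810 = 7.722 kPa
FS = 11.387 / 7.722 = 1.474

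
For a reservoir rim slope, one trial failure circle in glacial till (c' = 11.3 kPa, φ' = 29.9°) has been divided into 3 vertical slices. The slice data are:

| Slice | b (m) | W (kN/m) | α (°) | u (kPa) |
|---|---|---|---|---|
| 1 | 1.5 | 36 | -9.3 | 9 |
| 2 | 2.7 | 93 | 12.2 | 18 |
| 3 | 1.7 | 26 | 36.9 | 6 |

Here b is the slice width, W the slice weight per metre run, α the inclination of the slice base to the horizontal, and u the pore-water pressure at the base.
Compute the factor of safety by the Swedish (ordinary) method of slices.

Ordinary method of slices: FS = Σ[c'·Δl_i + (W_i cosα_i − u_i·Δl_i)·tanφ'] / Σ W_i sinα_i, with Δl_i = b_i / cosα_i.
Slice 1: Δl = 1.5/cos(-9.3°) = 1.520 m; N'_1 = 36·cos(-9.3°) − 9·1.520 = 21.8; c'Δl = 17.18; W sinα = -5.8
Slice 2: Δl = 2.7/cos12.2° = 2.762 m; N'_2 = 93·cos12.2° − 18·2.762 = 41.2; c'Δl = 31.21; W sinα = 19.7
Slice 3: Δl = 1.7/cos36.9° = 2.126 m; N'_3 = 26·cos36.9° − 6·2.126 = 8.0; c'Δl = 24.02; W sinα = 15.6
Σc'Δl = 72.4 kN/m; ΣN' = 71.1 kN/m; ΣW sinα = 29.4 kN/m
Resisting = 72.4 + 71.1·tan29.9° = 72.4 + 40.9 = 113.3 kN/m
FS = 113.3 / 29.4 = 3.847

FS = 3.85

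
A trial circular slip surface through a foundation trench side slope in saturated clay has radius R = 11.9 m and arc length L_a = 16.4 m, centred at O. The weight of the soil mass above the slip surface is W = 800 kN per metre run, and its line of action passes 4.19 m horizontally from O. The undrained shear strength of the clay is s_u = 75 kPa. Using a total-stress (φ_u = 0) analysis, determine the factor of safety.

Taking moments about the centre O, the resisting moment is provided by the undrained shear strength acting along the arc:
M_R = s_u·L_a·R = 75·16.40·11.9 = 14637.0 kN·m/m
M_D = W·d = 800·4.19 = 3352.0 kN·m/m
FS = M_R / M_D = 14637.0 / 3352.0 = 4.367

FS = 4.37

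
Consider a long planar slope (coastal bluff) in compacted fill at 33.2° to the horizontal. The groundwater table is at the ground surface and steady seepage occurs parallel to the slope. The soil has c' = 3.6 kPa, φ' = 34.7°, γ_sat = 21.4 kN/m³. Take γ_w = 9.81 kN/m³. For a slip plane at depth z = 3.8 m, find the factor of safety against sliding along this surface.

With seepage parallel to the slope and the water table at the surface, the effective normal stress on the slip plane uses the buoyant unit weight γ' = γ_sat − γ_w while the driving shear stress uses γ_sat:
FS = [c' + γ' z cos²β tanφ'] / [γ_sat z sinβ cosβ]
γ' = 21.4 − 9.81 = 11.59 kN/m³
Numerator = 3.6 + 11.59·3.8·cos²33.2°·tan34.7° = 3.6 + 11.59·3.8·0.7002·0.6924 = 24.953 kPa
Denominator = 21.4·3.8·sin33.2°·cos33.2° = 21.4·3.8·0.5476·0.8368 = 37.259 kPa
FS = 24.953 / 37.259 = 0.670

FS = 0.67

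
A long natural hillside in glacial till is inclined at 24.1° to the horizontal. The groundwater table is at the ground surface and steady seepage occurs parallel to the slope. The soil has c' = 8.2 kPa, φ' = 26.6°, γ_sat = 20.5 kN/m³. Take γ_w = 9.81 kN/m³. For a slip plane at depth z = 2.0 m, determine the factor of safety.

With seepage parallel to the slope and the water table at the surface, the effective normal stress on the slip plane uses the buoyant unit weight γ' = γ_sat − γ_w while the driving shear stress uses γ_sat:
FS = [c' + γ' z cos²β tanφ'] / [γ_sat z sinβ cosβ]
γ' = 20.5 − 9.81 = 10.69 kN/m³
Numerator = 8.2 + 10.69·2.0·cos²24.1°·tan26.6° = 8.2 + 10.69·2.0·0.8333·0.5008 = 17.121 kPa
Denominator = 20.5·2.0·sin24.1°·cos24.1° = 20.5·2.0·0.4083·0.9128 = 15.282 kPa
FS = 17.121 / 15.282 = 1.120

FS = 1.12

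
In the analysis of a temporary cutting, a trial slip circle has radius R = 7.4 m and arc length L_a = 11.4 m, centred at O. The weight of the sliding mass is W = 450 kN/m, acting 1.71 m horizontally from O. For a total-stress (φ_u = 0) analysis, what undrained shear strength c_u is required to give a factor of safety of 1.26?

c_u = 11.5 kPa

FS = c_u·L_a·R / (W·d), so c_u = FS·W·d / (L_a·R).
c_u = 1.26·450·1.71 / (11.40·7.4) = 969.6 / 84.36 = 11.49 kPa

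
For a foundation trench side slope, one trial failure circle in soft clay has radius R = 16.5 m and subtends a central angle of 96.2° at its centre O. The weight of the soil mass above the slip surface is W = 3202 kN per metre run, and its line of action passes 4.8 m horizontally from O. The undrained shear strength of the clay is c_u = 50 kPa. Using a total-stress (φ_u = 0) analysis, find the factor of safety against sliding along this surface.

FS = 1.49

Taking moments about the centre O, the resisting moment is provided by the undrained shear strength acting along the arc:
Arc length L_a = R·θ = 16.5·(96.2°·π/180) = 16.5·1.6790 = 27.70 m
M_R = c_u·L_a·R = 50·27.70·16.5 = 22855.5 kN·m/m
M_D = W·d = 3202·4.8 = 15369.6 kN·m/m
FS = M_R / M_D = 22855.5 / 15369.6 = 1.487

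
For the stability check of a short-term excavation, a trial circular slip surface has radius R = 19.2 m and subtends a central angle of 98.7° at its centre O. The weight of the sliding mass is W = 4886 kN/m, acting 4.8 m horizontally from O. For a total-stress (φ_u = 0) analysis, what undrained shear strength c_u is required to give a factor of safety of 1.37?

FS = c_u·L_a·R / (W·d), so c_u = FS·W·d / (L_a·R).
Arc length L_a = R·θ = 19.2·(98.7°·π/180) = 19.2·1.7226 = 33.07 m
c_u = 1.37·4886·4.8 / (33.07·19.2) = 32130.3 / 635.03 = 50.60 kPa

c_u = 50.6 kPa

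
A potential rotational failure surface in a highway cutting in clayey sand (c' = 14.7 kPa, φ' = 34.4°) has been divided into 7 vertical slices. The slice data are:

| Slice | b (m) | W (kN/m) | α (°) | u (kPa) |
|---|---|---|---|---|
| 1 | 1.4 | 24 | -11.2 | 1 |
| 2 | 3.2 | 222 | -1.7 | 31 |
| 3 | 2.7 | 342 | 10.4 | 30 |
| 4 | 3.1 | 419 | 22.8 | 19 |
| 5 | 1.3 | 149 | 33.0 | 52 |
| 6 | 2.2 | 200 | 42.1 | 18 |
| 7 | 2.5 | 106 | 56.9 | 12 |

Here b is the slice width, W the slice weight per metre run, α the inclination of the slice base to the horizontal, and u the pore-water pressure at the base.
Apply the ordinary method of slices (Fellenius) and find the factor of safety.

FS = 1.71

Ordinary method of slices: FS = Σ[c'·Δl_i + (W_i cosα_i − u_i·Δl_i)·tanφ'] / Σ W_i sinα_i, with Δl_i = b_i / cosα_i.
Slice 1: Δl = 1.4/cos(-11.2°) = 1.427 m; N'_1 = 24·cos(-11.2°) − 1·1.427 = 22.1; c'Δl = 20.98; W sinα = -4.7
Slice 2: Δl = 3.2/cos(-1.7°) = 3.201 m; N'_2 = 222·cos(-1.7°) − 31·3.201 = 122.7; c'Δl = 47.06; W sinα = -6.6
Slice 3: Δl = 2.7/cos10.4° = 2.745 m; N'_3 = 342·cos10.4° − 30·2.745 = 254.0; c'Δl = 40.35; W sinα = 61.7
Slice 4: Δl = 3.1/cos22.8° = 3.363 m; N'_4 = 419·cos22.8° − 19·3.363 = 322.4; c'Δl = 49.43; W sinα = 162.4
Slice 5: Δl = 1.3/cos33.0° = 1.550 m; N'_5 = 149·cos33.0° − 52·1.550 = 44.4; c'Δl = 22.79; W sinα = 81.2
Slice 6: Δl = 2.2/cos42.1° = 2.965 m; N'_6 = 200·cos42.1° − 18·2.965 = 95.0; c'Δl = 43.59; W sinα = 134.1
Slice 7: Δl = 2.5/cos56.9° = 4.578 m; N'_7 = 106·cos56.9° − 12·4.578 = 3.0; c'Δl = 67.30; W sinα = 88.8
Σc'Δl = 291.5 kN/m; ΣN' = 863.5 kN/m; ΣW sinα = 516.9 kN/m
Resisting = 291.5 + 863.5·tan34.4° = 291.5 + 591.3 = 882.7 kN/m
FS = 882.7 / 516.9 = 1.708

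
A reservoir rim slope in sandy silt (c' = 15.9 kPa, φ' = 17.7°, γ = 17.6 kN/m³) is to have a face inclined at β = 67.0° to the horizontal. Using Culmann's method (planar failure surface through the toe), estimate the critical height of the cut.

H_c = 9.11 m

Culmann's analysis gives the critical failure plane at α_cr = (β + φ')/2 = (67.0 + 17.7)/2 = 42.4°, and the critical height
H_c = (4c'/γ) · sinβ cosφ' / [1 − cos(β − φ')]
    = (4·15.9/17.6) · sin67.0°·cos17.7° / [1 − cos(49.3°)]
    = 3.614 · 0.9205·0.9527 / [1 − 0.6521]
    = 3.614 · 0.8769 / 0.3479
    = 9.11 m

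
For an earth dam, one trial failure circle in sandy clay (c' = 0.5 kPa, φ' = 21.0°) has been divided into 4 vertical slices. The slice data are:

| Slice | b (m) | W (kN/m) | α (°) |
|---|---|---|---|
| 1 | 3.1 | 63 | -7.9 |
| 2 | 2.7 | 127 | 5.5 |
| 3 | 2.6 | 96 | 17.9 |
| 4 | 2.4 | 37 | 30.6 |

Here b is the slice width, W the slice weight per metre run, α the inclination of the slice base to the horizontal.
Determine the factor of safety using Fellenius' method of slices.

FS = 2.42

Ordinary method of slices: FS = Σ[c'·Δl_i + (W_i cosα_i)·tanφ'] / Σ W_i sinα_i, with Δl_i = b_i / cosα_i.
Slice 1: Δl = 3.1/cos(-7.9°) = 3.130 m; N'_1 = 63·cos(-7.9°) = 62.4; c'Δl = 1.56; W sinα = -8.7
Slice 2: Δl = 2.7/cos5.5° = 2.712 m; N'_2 = 127·cos5.5° = 126.4; c'Δl = 1.36; W sinα = 12.2
Slice 3: Δl = 2.6/cos17.9° = 2.732 m; N'_3 = 96·cos17.9° = 91.4; c'Δl = 1.37; W sinα = 29.5
Slice 4: Δl = 2.4/cos30.6° = 2.788 m; N'_4 = 37·cos30.6° = 31.8; c'Δl = 1.39; W sinα = 18.8
Σc'Δl = 5.7 kN/m; ΣN' = 312.0 kN/m; ΣW sinα = 51.9 kN/m
Resisting = 5.7 + 312.0·tan21.0° = 5.7 + 119.8 = 125.5 kN/m
FS = 125.5 / 51.9 = 2.419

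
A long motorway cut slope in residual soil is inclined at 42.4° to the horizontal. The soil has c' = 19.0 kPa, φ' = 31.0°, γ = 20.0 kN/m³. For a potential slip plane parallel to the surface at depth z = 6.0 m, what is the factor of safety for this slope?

For an infinite slope with a slip plane parallel to the surface (no pore pressure): FS = [c' + γz cos²β tanφ'] / [γz sinβ cosβ].
γz = 20.0·6.0 = 120.00 kN/m²
Numerator = 19.0 + 120.00·cos²42.4°·tan31.0° = 19.0 + 120.00·0.5453·0.6009 = 58.319 kPa
Denominator = 120.00·sin42.4°·cos42.4° = 120.00·0.6743·0.7385 = 59.753 kPa
FS = 58.319 / 59.753 = 0.976

FS = 0.98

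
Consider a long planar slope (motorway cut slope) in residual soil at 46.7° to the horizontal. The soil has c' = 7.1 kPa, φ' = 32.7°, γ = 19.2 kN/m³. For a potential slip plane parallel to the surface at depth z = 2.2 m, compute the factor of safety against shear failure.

For an infinite slope with a slip plane parallel to the surface (no pore pressure): FS = [c' + γz cos²β tanφ'] / [γz sinβ cosβ].
γz = 19.2·2.2 = 42.24 kN/m²
Numerator = 7.1 + 42.24·cos²46.7°·tan32.7° = 7.1 + 42.24·0.4703·0.6420 = 19.855 kPa
Denominator = 42.24·sin46.7°·cos46.7° = 42.24·0.7278·0.6858 = 21.083 kPa
FS = 19.855 / 21.083 = 0.942

FS = 0.94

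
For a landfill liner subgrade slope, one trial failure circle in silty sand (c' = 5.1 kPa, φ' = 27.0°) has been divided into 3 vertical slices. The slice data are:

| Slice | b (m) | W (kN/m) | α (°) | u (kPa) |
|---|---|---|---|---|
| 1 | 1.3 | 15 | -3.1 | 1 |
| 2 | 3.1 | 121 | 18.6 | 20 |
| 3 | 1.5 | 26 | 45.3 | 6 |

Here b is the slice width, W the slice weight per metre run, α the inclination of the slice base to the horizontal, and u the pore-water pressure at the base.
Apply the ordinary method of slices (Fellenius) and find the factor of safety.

FS = 1.23

Ordinary method of slices: FS = Σ[c'·Δl_i + (W_i cosα_i − u_i·Δl_i)·tanφ'] / Σ W_i sinα_i, with Δl_i = b_i / cosα_i.
Slice 1: Δl = 1.3/cos(-3.1°) = 1.302 m; N'_1 = 15·cos(-3.1°) − 1·1.302 = 13.7; c'Δl = 6.64; W sinα = -0.8
Slice 2: Δl = 3.1/cos18.6° = 3.271 m; N'_2 = 121·cos18.6° − 20·3.271 = 49.3; c'Δl = 16.68; W sinα = 38.6
Slice 3: Δl = 1.5/cos45.3° = 2.133 m; N'_3 = 26·cos45.3° − 6·2.133 = 5.5; c'Δl = 10.88; W sinα = 18.5
Σc'Δl = 34.2 kN/m; ΣN' = 68.4 kN/m; ΣW sinα = 56.3 kN/m
Resisting = 34.2 + 68.4·tan27.0° = 34.2 + 34.9 = 69.1 kN/m
FS = 69.1 / 56.3 = 1.228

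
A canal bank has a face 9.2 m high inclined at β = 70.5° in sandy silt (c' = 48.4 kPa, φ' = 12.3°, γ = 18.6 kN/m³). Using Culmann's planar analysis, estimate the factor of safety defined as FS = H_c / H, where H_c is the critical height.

H_c = (4c'/γ) · sinβ cosφ' / [1 − cos(β − φ')]
    = (4·48.4/18.6) · sin70.5°·cos12.3° / [1 − cos58.2°]
    = 10.409 · 0.9210 / 0.4730 = 20.27 m
FS = H_c / H = 20.27 / 9.2 = 2.203

FS = 2.20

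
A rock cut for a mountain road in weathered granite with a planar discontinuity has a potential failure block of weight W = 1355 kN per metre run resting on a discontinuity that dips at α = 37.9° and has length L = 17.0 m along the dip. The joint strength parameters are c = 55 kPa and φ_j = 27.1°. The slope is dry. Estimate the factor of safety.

Resolving the block weight along and normal to the plane and applying the Mohr–Coulomb strength on the joint:
N' = W cosα = 1355·cos37.9° = 1069.2 kN/m
Driving force T = W sinα = 1355·sin37.9° = 832.4 kN/m
Resisting force R = c·L + N'·tanφ_j = 55·17.0 + 1069.2·tan27.1° = 935.0 + 547.1 = 1482.1 kN/m
FS = R / T = 1482.1 / 832.4 = 1.781

FS = 1.78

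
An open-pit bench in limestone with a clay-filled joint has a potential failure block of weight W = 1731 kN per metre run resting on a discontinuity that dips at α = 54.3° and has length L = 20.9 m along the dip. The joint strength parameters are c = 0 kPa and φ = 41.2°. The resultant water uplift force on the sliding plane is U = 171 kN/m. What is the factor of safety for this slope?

FS = 0.52

Resolving the block weight along and normal to the plane and applying the Mohr–Coulomb strength on the joint:
N' = W cosα − U = 1731·cos54.3° − 171 = 839.1 kN/m
Driving force T = W sinα = 1731·sin54.3° = 1405.7 kN/m
Resisting force R = c·L + N'·tanφ = 0·20.9 + 839.1·tan41.2° = 0.0 + 734.6 = 734.6 kN/m
FS = R / T = 734.6 / 1405.7 = 0.523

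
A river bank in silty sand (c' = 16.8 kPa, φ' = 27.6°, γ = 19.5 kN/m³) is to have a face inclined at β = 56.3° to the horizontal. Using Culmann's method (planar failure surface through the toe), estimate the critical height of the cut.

Culmann's analysis gives the critical failure plane at α_cr = (β + φ')/2 = (56.3 + 27.6)/2 = 42.0°, and the critical height
H_c = (4c'/γ) · sinβ cosφ' / [1 − cos(β − φ')]
    = (4·16.8/19.5) · sin56.3°·cos27.6° / [1 − cos(28.7°)]
    = 3.446 · 0.8320·0.8862 / [1 − 0.8771]
    = 3.446 · 0.7373 / 0.1229
    = 20.68 m

H_c = 20.68 m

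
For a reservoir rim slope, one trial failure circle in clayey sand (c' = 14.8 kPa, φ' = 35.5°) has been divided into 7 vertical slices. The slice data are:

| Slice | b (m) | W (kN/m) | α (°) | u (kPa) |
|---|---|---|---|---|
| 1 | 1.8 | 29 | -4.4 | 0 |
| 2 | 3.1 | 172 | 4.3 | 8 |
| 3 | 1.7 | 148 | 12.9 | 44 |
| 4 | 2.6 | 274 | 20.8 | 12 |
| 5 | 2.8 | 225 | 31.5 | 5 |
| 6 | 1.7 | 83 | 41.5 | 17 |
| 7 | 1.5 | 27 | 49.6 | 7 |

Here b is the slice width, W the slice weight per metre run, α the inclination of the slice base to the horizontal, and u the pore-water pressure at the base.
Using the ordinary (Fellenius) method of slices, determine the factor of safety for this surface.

Ordinary method of slices: FS = Σ[c'·Δl_i + (W_i cosα_i − u_i·Δl_i)·tanφ'] / Σ W_i sinα_i, with Δl_i = b_i / cosα_i.
Slice 1: Δl = 1.8/cos(-4.4°) = 1.805 m; N'_1 = 29·cos(-4.4°) − 0·1.805 = 28.9; c'Δl = 26.72; W sinα = -2.2
Slice 2: Δl = 3.1/cos4.3° = 3.109 m; N'_2 = 172·cos4.3° − 8·3.109 = 146.6; c'Δl = 46.01; W sinα = 12.9
Slice 3: Δl = 1.7/cos12.9° = 1.744 m; N'_3 = 148·cos12.9° − 44·1.744 = 67.5; c'Δl = 25.81; W sinα = 33.0
Slice 4: Δl = 2.6/cos20.8° = 2.781 m; N'_4 = 274·cos20.8° − 12·2.781 = 222.8; c'Δl = 41.16; W sinα = 97.3
Slice 5: Δl = 2.8/cos31.5° = 3.284 m; N'_5 = 225·cos31.5° − 5·3.284 = 175.4; c'Δl = 48.60; W sinα = 117.6
Slice 6: Δl = 1.7/cos41.5° = 2.270 m; N'_6 = 83·cos41.5° − 17·2.270 = 23.6; c'Δl = 33.59; W sinα = 55.0
Slice 7: Δl = 1.5/cos49.6° = 2.314 m; N'_7 = 27·cos49.6° − 7·2.314 = 1.3; c'Δl = 34.25; W sinα = 20.6
Σc'Δl = 256.2 kN/m; ΣN' = 666.2 kN/m; ΣW sinα = 334.1 kN/m
Resisting = 256.2 + 666.2·tan35.5° = 256.2 + 475.2 = 731.3 kN/m
FS = 731.3 / 334.1 = 2.189

FS = 2.19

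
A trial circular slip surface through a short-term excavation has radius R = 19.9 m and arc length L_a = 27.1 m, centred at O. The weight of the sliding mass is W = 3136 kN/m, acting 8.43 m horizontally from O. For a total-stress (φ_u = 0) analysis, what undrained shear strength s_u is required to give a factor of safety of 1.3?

s_u = 63.7 kPa

FS = s_u·L_a·R / (W·d), so s_u = FS·W·d / (L_a·R).
s_u = 1.3·3136·8.43 / (27.10·19.9) = 34367.4 / 539.29 = 63.73 kPa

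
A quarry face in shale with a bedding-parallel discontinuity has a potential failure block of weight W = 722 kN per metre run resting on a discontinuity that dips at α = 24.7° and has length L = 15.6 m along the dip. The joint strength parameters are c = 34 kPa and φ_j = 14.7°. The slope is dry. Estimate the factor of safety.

FS = 2.33

Resolving the block weight along and normal to the plane and applying the Mohr–Coulomb strength on the joint:
N' = W cosα = 722·cos24.7° = 655.9 kN/m
Driving force T = W sinα = 722·sin24.7° = 301.7 kN/m
Resisting force R = c·L + N'·tanφ_j = 34·15.6 + 655.9·tan14.7° = 530.4 + 172.1 = 702.5 kN/m
FS = R / T = 702.5 / 301.7 = 2.328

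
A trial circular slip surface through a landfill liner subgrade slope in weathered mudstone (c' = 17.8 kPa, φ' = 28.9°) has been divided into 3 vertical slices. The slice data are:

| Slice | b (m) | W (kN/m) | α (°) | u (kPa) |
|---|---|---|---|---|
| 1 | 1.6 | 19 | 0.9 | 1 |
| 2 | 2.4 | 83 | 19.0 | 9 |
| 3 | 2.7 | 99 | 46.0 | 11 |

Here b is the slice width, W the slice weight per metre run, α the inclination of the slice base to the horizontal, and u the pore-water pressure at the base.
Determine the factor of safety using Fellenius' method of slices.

Ordinary method of slices: FS = Σ[c'·Δl_i + (W_i cosα_i − u_i·Δl_i)·tanφ'] / Σ W_i sinα_i, with Δl_i = b_i / cosα_i.
Slice 1: Δl = 1.6/cos0.9° = 1.600 m; N'_1 = 19·cos0.9° − 1·1.600 = 17.4; c'Δl = 28.48; W sinα = 0.3
Slice 2: Δl = 2.4/cos19.0° = 2.538 m; N'_2 = 83·cos19.0° − 9·2.538 = 55.6; c'Δl = 45.18; W sinα = 27.0
Slice 3: Δl = 2.7/cos46.0° = 3.887 m; N'_3 = 99·cos46.0° − 11·3.887 = 26.0; c'Δl = 69.19; W sinα = 71.2
Σc'Δl = 142.9 kN/m; ΣN' = 99.0 kN/m; ΣW sinα = 98.5 kN/m
Resisting = 142.9 + 99.0·tan28.9° = 142.9 + 54.7 = 197.5 kN/m
FS = 197.5 / 98.5 = 2.005

FS = 2.00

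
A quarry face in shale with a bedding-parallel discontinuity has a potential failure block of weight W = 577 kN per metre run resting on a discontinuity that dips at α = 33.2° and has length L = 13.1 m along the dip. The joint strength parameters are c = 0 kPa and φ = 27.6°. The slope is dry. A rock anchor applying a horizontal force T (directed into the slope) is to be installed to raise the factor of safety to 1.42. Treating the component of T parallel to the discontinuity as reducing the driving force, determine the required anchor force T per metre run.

Resolving forces along and normal to the sliding plane, with the horizontal anchor force T adding T·sinα to the effective normal force and T·cosα acting up the plane against the driving force:
FS = [cL + (W cosα + T sinα) tanφ] / [W sinα − T cosα]
Without the anchor: N' = 482.8 kN/m, driving T_d = 315.9 kN/m, resisting R = 0·13.1 + 482.8·tan27.6° = 252.4 kN/m, FS = 0.80.
Setting FS = 1.42 and solving for T:
1.42·(315.9 − T cos33.2°) = 252.4 + T sin33.2°·tan27.6°
T·(sin33.2°·tan27.6° + 1.42·cos33.2°) = 1.42·315.9 − 252.4
T·(0.5476·0.5228 + 1.42·0.8368) = 448.6 − 252.4 = 196.2
T·1.4745 = 196.2
T = 133.1 kN/m

T = 133 kN/m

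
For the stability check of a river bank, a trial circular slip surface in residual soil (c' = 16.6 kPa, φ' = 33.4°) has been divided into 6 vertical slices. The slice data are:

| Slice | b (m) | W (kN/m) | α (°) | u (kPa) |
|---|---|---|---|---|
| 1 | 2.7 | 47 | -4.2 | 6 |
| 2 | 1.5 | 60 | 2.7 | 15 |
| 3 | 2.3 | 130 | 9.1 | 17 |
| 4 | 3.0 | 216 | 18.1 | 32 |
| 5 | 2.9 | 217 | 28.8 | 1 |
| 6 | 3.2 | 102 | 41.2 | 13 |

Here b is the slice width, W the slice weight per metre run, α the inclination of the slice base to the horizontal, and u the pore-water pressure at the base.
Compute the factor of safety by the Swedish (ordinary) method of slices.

Ordinary method of slices: FS = Σ[c'·Δl_i + (W_i cosα_i − u_i·Δl_i)·tanφ'] / Σ W_i sinα_i, with Δl_i = b_i / cosα_i.
Slice 1: Δl = 2.7/cos(-4.2°) = 2.707 m; N'_1 = 47·cos(-4.2°) − 6·2.707 = 30.6; c'Δl = 44.94; W sinα = -3.4
Slice 2: Δl = 1.5/cos2.7° = 1.502 m; N'_2 = 60·cos2.7° − 15·1.502 = 37.4; c'Δl = 24.93; W sinα = 2.8
Slice 3: Δl = 2.3/cos9.1° = 2.329 m; N'_3 = 130·cos9.1° − 17·2.329 = 88.8; c'Δl = 38.67; W sinα = 20.6
Slice 4: Δl = 3.0/cos18.1° = 3.156 m; N'_4 = 216·cos18.1° − 32·3.156 = 104.3; c'Δl = 52.39; W sinα = 67.1
Slice 5: Δl = 2.9/cos28.8° = 3.309 m; N'_5 = 217·cos28.8° − 1·3.309 = 186.8; c'Δl = 54.94; W sinα = 104.5
Slice 6: Δl = 3.2/cos41.2° = 4.253 m; N'_6 = 102·cos41.2° − 13·4.253 = 21.5; c'Δl = 70.60; W sinα = 67.2
Σc'Δl = 286.5 kN/m; ΣN' = 469.4 kN/m; ΣW sinα = 258.8 kN/m
Resisting = 286.5 + 469.4·tan33.4° = 286.5 + 309.5 = 596.0 kN/m
FS = 596.0 / 258.8 = 2.303

FS = 2.30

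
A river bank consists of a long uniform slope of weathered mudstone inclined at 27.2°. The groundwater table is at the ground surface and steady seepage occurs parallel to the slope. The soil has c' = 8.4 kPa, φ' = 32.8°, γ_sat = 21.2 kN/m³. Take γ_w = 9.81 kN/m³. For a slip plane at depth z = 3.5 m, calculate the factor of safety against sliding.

FS = 0.95

With seepage parallel to the slope and the water table at the surface, the effective normal stress on the slip plane uses the buoyant unit weight γ' = γ_sat − γ_w while the driving shear stress uses γ_sat:
FS = [c' + γ' z cos²β tanφ'] / [γ_sat z sinβ cosβ]
γ' = 21.2 − 9.81 = 11.39 kN/m³
Numerator = 8.4 + 11.39·3.5·cos²27.2°·tan32.8° = 8.4 + 11.39·3.5·0.7911·0.6445 = 28.723 kPa
Denominator = 21.2·3.5·sin27.2°·cos27.2° = 21.2·3.5·0.4571·0.8894 = 30.166 kPa
FS = 28.723 / 30.166 = 0.952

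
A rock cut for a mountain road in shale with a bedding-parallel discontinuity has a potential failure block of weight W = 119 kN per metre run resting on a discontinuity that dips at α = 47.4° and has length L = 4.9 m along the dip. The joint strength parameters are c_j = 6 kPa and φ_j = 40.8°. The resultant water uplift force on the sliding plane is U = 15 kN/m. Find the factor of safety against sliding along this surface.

FS = 0.98

Resolving the block weight along and normal to the plane and applying the Mohr–Coulomb strength on the joint:
N' = W cosα − U = 119·cos47.4° − 15 = 65.5 kN/m
Driving force T = W sinα = 119·sin47.4° = 87.6 kN/m
Resisting force R = c_j·L + N'·tanφ_j = 6·4.9 + 65.5·tan40.8° = 29.4 + 56.6 = 86.0 kN/m
FS = R / T = 86.0 / 87.6 = 0.982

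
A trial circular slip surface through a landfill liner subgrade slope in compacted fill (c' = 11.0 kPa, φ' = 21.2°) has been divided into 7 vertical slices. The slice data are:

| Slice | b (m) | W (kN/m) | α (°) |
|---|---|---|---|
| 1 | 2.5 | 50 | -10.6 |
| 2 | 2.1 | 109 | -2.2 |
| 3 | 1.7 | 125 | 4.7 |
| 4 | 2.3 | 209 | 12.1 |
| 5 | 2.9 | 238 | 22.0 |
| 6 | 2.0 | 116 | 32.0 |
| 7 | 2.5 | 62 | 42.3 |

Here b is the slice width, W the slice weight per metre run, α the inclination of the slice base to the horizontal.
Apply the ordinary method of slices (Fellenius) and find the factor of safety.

Ordinary method of slices: FS = Σ[c'·Δl_i + (W_i cosα_i)·tanφ'] / Σ W_i sinα_i, with Δl_i = b_i / cosα_i.
Slice 1: Δl = 2.5/cos(-10.6°) = 2.543 m; N'_1 = 50·cos(-10.6°) = 49.1; c'Δl = 27.98; W sinα = -9.2
Slice 2: Δl = 2.1/cos(-2.2°) = 2.102 m; N'_2 = 109·cos(-2.2°) = 108.9; c'Δl = 23.12; W sinα = -4.2
Slice 3: Δl = 1.7/cos4.7° = 1.706 m; N'_3 = 125·cos4.7° = 124.6; c'Δl = 18.76; W sinα = 10.2
Slice 4: Δl = 2.3/cos12.1° = 2.352 m; N'_4 = 209·cos12.1° = 204.4; c'Δl = 25.87; W sinα = 43.8
Slice 5: Δl = 2.9/cos22.0° = 3.128 m; N'_5 = 238·cos22.0° = 220.7; c'Δl = 34.41; W sinα = 89.2
Slice 6: Δl = 2.0/cos32.0° = 2.358 m; N'_6 = 116·cos32.0° = 98.4; c'Δl = 25.94; W sinα = 61.5
Slice 7: Δl = 2.5/cos42.3° = 3.380 m; N'_7 = 62·cos42.3° = 45.9; c'Δl = 37.18; W sinα = 41.7
Σc'Δl = 193.3 kN/m; ΣN' = 851.9 kN/m; ΣW sinα = 233.0 kN/m
Resisting = 193.3 + 851.9·tan21.2° = 193.3 + 330.4 = 523.7 kN/m
FS = 523.7 / 233.0 = 2.247

FS = 2.25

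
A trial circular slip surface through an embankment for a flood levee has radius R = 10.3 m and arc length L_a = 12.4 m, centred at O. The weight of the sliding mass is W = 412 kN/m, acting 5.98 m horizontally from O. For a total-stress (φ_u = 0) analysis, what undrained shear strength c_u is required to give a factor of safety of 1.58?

c_u = 30.5 kPa

FS = c_u·L_a·R / (W·d), so c_u = FS·W·d / (L_a·R).
c_u = 1.58·412·5.98 / (12.40·10.3) = 3892.7 / 127.72 = 30.48 kPa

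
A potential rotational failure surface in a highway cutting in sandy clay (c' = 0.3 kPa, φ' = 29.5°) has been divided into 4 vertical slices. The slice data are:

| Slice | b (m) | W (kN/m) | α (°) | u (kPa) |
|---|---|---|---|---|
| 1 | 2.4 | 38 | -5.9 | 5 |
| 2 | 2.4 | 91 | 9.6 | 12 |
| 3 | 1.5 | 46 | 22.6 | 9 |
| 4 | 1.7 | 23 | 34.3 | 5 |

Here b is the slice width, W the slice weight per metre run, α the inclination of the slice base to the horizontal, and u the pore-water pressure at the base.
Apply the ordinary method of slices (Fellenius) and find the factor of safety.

FS = 1.72

Ordinary method of slices: FS = Σ[c'·Δl_i + (W_i cosα_i − u_i·Δl_i)·tanφ'] / Σ W_i sinα_i, with Δl_i = b_i / cosα_i.
Slice 1: Δl = 2.4/cos(-5.9°) = 2.413 m; N'_1 = 38·cos(-5.9°) − 5·2.413 = 25.7; c'Δl = 0.72; W sinα = -3.9
Slice 2: Δl = 2.4/cos9.6° = 2.434 m; N'_2 = 91·cos9.6° − 12·2.434 = 60.5; c'Δl = 0.73; W sinα = 15.2
Slice 3: Δl = 1.5/cos22.6° = 1.625 m; N'_3 = 46·cos22.6° − 9·1.625 = 27.8; c'Δl = 0.49; W sinα = 17.7
Slice 4: Δl = 1.7/cos34.3° = 2.058 m; N'_4 = 23·cos34.3° − 5·2.058 = 8.7; c'Δl = 0.62; W sinα = 13.0
Σc'Δl = 2.6 kN/m; ΣN' = 122.8 kN/m; ΣW sinα = 41.9 kN/m
Resisting = 2.6 + 122.8·tan29.5° = 2.6 + 69.5 = 72.0 kN/m
FS = 72.0 / 41.9 = 1.719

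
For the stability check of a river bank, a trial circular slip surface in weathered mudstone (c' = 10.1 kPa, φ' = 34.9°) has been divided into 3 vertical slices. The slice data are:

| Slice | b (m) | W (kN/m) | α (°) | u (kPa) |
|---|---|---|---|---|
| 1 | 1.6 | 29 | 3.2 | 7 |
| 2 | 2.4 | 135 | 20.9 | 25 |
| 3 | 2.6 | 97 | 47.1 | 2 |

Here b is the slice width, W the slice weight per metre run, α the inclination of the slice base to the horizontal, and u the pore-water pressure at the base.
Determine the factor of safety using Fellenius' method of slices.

Ordinary method of slices: FS = Σ[c'·Δl_i + (W_i cosα_i − u_i·Δl_i)·tanφ'] / Σ W_i sinα_i, with Δl_i = b_i / cosα_i.
Slice 1: Δl = 1.6/cos3.2° = 1.602 m; N'_1 = 29·cos3.2° − 7·1.602 = 17.7; c'Δl = 16.19; W sinα = 1.6
Slice 2: Δl = 2.4/cos20.9° = 2.569 m; N'_2 = 135·cos20.9° − 25·2.569 = 61.9; c'Δl = 25.95; W sinα = 48.2
Slice 3: Δl = 2.6/cos47.1° = 3.819 m; N'_3 = 97·cos47.1° − 2·3.819 = 58.4; c'Δl = 38.58; W sinα = 71.1
Σc'Δl = 80.7 kN/m; ΣN' = 138.0 kN/m; ΣW sinα = 120.8 kN/m
Resisting = 80.7 + 138.0·tan34.9° = 80.7 + 96.3 = 177.0 kN/m
FS = 177.0 / 120.8 = 1.465

FS = 1.46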